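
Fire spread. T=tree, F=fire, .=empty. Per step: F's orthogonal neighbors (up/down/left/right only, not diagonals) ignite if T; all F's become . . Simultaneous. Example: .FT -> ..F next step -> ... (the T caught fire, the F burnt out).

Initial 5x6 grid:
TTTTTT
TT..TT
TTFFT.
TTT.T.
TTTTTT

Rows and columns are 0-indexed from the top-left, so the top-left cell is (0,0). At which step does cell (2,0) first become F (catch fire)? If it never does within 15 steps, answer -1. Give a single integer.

Step 1: cell (2,0)='T' (+3 fires, +2 burnt)
Step 2: cell (2,0)='F' (+6 fires, +3 burnt)
  -> target ignites at step 2
Step 3: cell (2,0)='.' (+8 fires, +6 burnt)
Step 4: cell (2,0)='.' (+6 fires, +8 burnt)
Step 5: cell (2,0)='.' (+0 fires, +6 burnt)
  fire out at step 5

2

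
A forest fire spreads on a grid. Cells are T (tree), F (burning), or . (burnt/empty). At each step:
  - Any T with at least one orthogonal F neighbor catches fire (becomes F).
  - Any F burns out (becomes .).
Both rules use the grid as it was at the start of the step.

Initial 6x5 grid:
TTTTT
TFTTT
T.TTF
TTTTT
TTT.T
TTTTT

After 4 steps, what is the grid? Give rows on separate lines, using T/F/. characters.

Step 1: 6 trees catch fire, 2 burn out
  TFTTT
  F.FTF
  T.TF.
  TTTTF
  TTT.T
  TTTTT
Step 2: 8 trees catch fire, 6 burn out
  F.FTF
  ...F.
  F.F..
  TTTF.
  TTT.F
  TTTTT
Step 3: 4 trees catch fire, 8 burn out
  ...F.
  .....
  .....
  FTF..
  TTT..
  TTTTF
Step 4: 4 trees catch fire, 4 burn out
  .....
  .....
  .....
  .F...
  FTF..
  TTTF.

.....
.....
.....
.F...
FTF..
TTTF.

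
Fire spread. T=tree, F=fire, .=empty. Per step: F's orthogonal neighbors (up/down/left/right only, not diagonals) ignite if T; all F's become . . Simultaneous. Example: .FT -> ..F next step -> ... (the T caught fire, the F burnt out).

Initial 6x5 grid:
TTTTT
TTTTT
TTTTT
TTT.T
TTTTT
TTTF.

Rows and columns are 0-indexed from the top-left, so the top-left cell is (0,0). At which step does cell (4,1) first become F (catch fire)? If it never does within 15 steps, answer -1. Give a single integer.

Step 1: cell (4,1)='T' (+2 fires, +1 burnt)
Step 2: cell (4,1)='T' (+3 fires, +2 burnt)
Step 3: cell (4,1)='F' (+4 fires, +3 burnt)
  -> target ignites at step 3
Step 4: cell (4,1)='.' (+4 fires, +4 burnt)
Step 5: cell (4,1)='.' (+5 fires, +4 burnt)
Step 6: cell (4,1)='.' (+5 fires, +5 burnt)
Step 7: cell (4,1)='.' (+3 fires, +5 burnt)
Step 8: cell (4,1)='.' (+1 fires, +3 burnt)
Step 9: cell (4,1)='.' (+0 fires, +1 burnt)
  fire out at step 9

3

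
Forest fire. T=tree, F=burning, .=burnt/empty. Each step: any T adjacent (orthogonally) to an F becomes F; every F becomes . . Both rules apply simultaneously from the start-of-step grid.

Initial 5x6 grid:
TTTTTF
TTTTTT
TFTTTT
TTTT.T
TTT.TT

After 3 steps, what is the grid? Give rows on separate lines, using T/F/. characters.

Step 1: 6 trees catch fire, 2 burn out
  TTTTF.
  TFTTTF
  F.FTTT
  TFTT.T
  TTT.TT
Step 2: 10 trees catch fire, 6 burn out
  TFTF..
  F.FTF.
  ...FTF
  F.FT.T
  TFT.TT
Step 3: 8 trees catch fire, 10 burn out
  F.F...
  ...F..
  ....F.
  ...F.F
  F.F.TT

F.F...
...F..
....F.
...F.F
F.F.TT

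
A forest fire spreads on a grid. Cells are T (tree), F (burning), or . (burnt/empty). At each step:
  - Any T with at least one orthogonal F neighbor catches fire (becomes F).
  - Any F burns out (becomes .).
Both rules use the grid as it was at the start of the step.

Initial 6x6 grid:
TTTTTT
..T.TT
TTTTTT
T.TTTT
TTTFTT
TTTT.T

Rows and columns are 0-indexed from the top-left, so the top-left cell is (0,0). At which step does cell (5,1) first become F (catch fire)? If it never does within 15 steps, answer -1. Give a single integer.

Step 1: cell (5,1)='T' (+4 fires, +1 burnt)
Step 2: cell (5,1)='T' (+6 fires, +4 burnt)
Step 3: cell (5,1)='F' (+6 fires, +6 burnt)
  -> target ignites at step 3
Step 4: cell (5,1)='.' (+6 fires, +6 burnt)
Step 5: cell (5,1)='.' (+4 fires, +6 burnt)
Step 6: cell (5,1)='.' (+3 fires, +4 burnt)
Step 7: cell (5,1)='.' (+1 fires, +3 burnt)
Step 8: cell (5,1)='.' (+0 fires, +1 burnt)
  fire out at step 8

3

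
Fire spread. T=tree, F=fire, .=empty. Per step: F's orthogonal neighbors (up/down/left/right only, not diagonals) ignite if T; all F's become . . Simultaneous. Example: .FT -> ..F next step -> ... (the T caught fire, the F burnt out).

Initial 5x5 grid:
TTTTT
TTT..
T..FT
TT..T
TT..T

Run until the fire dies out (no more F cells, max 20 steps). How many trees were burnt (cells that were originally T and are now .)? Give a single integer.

Step 1: +1 fires, +1 burnt (F count now 1)
Step 2: +1 fires, +1 burnt (F count now 1)
Step 3: +1 fires, +1 burnt (F count now 1)
Step 4: +0 fires, +1 burnt (F count now 0)
Fire out after step 4
Initially T: 16, now '.': 12
Total burnt (originally-T cells now '.'): 3

Answer: 3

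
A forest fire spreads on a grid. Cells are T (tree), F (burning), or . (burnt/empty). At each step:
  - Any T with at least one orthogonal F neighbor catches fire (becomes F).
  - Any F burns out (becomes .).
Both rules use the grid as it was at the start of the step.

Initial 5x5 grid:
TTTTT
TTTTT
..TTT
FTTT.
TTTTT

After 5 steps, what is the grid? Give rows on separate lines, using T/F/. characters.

Step 1: 2 trees catch fire, 1 burn out
  TTTTT
  TTTTT
  ..TTT
  .FTT.
  FTTTT
Step 2: 2 trees catch fire, 2 burn out
  TTTTT
  TTTTT
  ..TTT
  ..FT.
  .FTTT
Step 3: 3 trees catch fire, 2 burn out
  TTTTT
  TTTTT
  ..FTT
  ...F.
  ..FTT
Step 4: 3 trees catch fire, 3 burn out
  TTTTT
  TTFTT
  ...FT
  .....
  ...FT
Step 5: 5 trees catch fire, 3 burn out
  TTFTT
  TF.FT
  ....F
  .....
  ....F

TTFTT
TF.FT
....F
.....
....F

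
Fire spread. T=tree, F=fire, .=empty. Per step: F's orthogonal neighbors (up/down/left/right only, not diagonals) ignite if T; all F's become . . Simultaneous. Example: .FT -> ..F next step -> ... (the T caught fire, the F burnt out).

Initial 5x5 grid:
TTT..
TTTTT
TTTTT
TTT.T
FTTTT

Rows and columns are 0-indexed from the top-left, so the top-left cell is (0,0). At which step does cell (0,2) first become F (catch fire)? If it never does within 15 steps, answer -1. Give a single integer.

Step 1: cell (0,2)='T' (+2 fires, +1 burnt)
Step 2: cell (0,2)='T' (+3 fires, +2 burnt)
Step 3: cell (0,2)='T' (+4 fires, +3 burnt)
Step 4: cell (0,2)='T' (+4 fires, +4 burnt)
Step 5: cell (0,2)='T' (+4 fires, +4 burnt)
Step 6: cell (0,2)='F' (+3 fires, +4 burnt)
  -> target ignites at step 6
Step 7: cell (0,2)='.' (+1 fires, +3 burnt)
Step 8: cell (0,2)='.' (+0 fires, +1 burnt)
  fire out at step 8

6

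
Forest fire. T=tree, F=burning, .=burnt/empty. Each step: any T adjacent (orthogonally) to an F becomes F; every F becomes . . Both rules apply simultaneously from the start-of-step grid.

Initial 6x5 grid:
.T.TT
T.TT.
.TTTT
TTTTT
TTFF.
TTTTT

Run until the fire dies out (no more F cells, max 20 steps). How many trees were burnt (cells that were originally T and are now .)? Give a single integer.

Step 1: +5 fires, +2 burnt (F count now 5)
Step 2: +7 fires, +5 burnt (F count now 7)
Step 3: +6 fires, +7 burnt (F count now 6)
Step 4: +1 fires, +6 burnt (F count now 1)
Step 5: +1 fires, +1 burnt (F count now 1)
Step 6: +0 fires, +1 burnt (F count now 0)
Fire out after step 6
Initially T: 22, now '.': 28
Total burnt (originally-T cells now '.'): 20

Answer: 20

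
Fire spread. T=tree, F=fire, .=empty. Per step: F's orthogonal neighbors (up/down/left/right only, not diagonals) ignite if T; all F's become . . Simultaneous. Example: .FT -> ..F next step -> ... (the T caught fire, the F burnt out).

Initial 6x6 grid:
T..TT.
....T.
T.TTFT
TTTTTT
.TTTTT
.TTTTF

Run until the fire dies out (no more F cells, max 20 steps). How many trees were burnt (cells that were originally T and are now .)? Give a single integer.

Step 1: +6 fires, +2 burnt (F count now 6)
Step 2: +6 fires, +6 burnt (F count now 6)
Step 3: +4 fires, +6 burnt (F count now 4)
Step 4: +3 fires, +4 burnt (F count now 3)
Step 5: +2 fires, +3 burnt (F count now 2)
Step 6: +1 fires, +2 burnt (F count now 1)
Step 7: +0 fires, +1 burnt (F count now 0)
Fire out after step 7
Initially T: 23, now '.': 35
Total burnt (originally-T cells now '.'): 22

Answer: 22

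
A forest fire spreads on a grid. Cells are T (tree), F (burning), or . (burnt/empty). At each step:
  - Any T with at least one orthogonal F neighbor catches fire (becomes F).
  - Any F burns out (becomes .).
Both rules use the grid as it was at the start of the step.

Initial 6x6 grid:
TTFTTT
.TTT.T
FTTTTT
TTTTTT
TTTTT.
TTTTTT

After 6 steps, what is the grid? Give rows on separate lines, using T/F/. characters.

Step 1: 5 trees catch fire, 2 burn out
  TF.FTT
  .TFT.T
  .FTTTT
  FTTTTT
  TTTTT.
  TTTTTT
Step 2: 7 trees catch fire, 5 burn out
  F...FT
  .F.F.T
  ..FTTT
  .FTTTT
  FTTTT.
  TTTTTT
Step 3: 5 trees catch fire, 7 burn out
  .....F
  .....T
  ...FTT
  ..FTTT
  .FTTT.
  FTTTTT
Step 4: 5 trees catch fire, 5 burn out
  ......
  .....F
  ....FT
  ...FTT
  ..FTT.
  .FTTTT
Step 5: 4 trees catch fire, 5 burn out
  ......
  ......
  .....F
  ....FT
  ...FT.
  ..FTTT
Step 6: 3 trees catch fire, 4 burn out
  ......
  ......
  ......
  .....F
  ....F.
  ...FTT

......
......
......
.....F
....F.
...FTT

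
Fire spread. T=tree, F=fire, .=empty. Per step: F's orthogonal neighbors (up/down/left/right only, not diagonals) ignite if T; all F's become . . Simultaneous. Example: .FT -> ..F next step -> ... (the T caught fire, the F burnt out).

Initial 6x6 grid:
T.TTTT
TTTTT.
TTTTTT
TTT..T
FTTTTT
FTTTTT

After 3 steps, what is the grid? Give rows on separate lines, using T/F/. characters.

Step 1: 3 trees catch fire, 2 burn out
  T.TTTT
  TTTTT.
  TTTTTT
  FTT..T
  .FTTTT
  .FTTTT
Step 2: 4 trees catch fire, 3 burn out
  T.TTTT
  TTTTT.
  FTTTTT
  .FT..T
  ..FTTT
  ..FTTT
Step 3: 5 trees catch fire, 4 burn out
  T.TTTT
  FTTTT.
  .FTTTT
  ..F..T
  ...FTT
  ...FTT

T.TTTT
FTTTT.
.FTTTT
..F..T
...FTT
...FTT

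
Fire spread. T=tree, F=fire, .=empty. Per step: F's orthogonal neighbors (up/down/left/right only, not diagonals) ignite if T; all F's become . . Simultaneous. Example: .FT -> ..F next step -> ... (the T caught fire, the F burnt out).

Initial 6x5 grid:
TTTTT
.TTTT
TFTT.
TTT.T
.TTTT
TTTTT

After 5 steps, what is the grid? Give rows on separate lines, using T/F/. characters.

Step 1: 4 trees catch fire, 1 burn out
  TTTTT
  .FTTT
  F.FT.
  TFT.T
  .TTTT
  TTTTT
Step 2: 6 trees catch fire, 4 burn out
  TFTTT
  ..FTT
  ...F.
  F.F.T
  .FTTT
  TTTTT
Step 3: 5 trees catch fire, 6 burn out
  F.FTT
  ...FT
  .....
  ....T
  ..FTT
  TFTTT
Step 4: 5 trees catch fire, 5 burn out
  ...FT
  ....F
  .....
  ....T
  ...FT
  F.FTT
Step 5: 3 trees catch fire, 5 burn out
  ....F
  .....
  .....
  ....T
  ....F
  ...FT

....F
.....
.....
....T
....F
...FT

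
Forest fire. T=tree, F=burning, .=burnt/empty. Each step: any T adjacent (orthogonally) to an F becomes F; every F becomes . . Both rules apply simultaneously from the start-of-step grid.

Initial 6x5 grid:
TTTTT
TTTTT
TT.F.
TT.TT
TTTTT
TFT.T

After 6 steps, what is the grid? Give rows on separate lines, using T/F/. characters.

Step 1: 5 trees catch fire, 2 burn out
  TTTTT
  TTTFT
  TT...
  TT.FT
  TFTTT
  F.F.T
Step 2: 8 trees catch fire, 5 burn out
  TTTFT
  TTF.F
  TT...
  TF..F
  F.FFT
  ....T
Step 3: 6 trees catch fire, 8 burn out
  TTF.F
  TF...
  TF...
  F....
  ....F
  ....T
Step 4: 4 trees catch fire, 6 burn out
  TF...
  F....
  F....
  .....
  .....
  ....F
Step 5: 1 trees catch fire, 4 burn out
  F....
  .....
  .....
  .....
  .....
  .....
Step 6: 0 trees catch fire, 1 burn out
  .....
  .....
  .....
  .....
  .....
  .....

.....
.....
.....
.....
.....
.....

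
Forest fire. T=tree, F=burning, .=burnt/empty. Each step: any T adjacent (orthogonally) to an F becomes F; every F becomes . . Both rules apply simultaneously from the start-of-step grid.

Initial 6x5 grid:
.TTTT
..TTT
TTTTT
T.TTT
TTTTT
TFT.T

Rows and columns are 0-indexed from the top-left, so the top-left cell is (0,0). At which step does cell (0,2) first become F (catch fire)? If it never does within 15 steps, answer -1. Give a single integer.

Step 1: cell (0,2)='T' (+3 fires, +1 burnt)
Step 2: cell (0,2)='T' (+2 fires, +3 burnt)
Step 3: cell (0,2)='T' (+3 fires, +2 burnt)
Step 4: cell (0,2)='T' (+4 fires, +3 burnt)
Step 5: cell (0,2)='T' (+5 fires, +4 burnt)
Step 6: cell (0,2)='F' (+3 fires, +5 burnt)
  -> target ignites at step 6
Step 7: cell (0,2)='.' (+3 fires, +3 burnt)
Step 8: cell (0,2)='.' (+1 fires, +3 burnt)
Step 9: cell (0,2)='.' (+0 fires, +1 burnt)
  fire out at step 9

6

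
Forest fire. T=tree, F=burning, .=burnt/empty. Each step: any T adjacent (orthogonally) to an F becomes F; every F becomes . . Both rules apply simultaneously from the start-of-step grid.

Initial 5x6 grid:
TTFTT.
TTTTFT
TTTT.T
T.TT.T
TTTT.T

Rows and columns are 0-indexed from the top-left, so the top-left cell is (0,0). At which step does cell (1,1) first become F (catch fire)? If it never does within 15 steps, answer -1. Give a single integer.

Step 1: cell (1,1)='T' (+6 fires, +2 burnt)
Step 2: cell (1,1)='F' (+5 fires, +6 burnt)
  -> target ignites at step 2
Step 3: cell (1,1)='.' (+5 fires, +5 burnt)
Step 4: cell (1,1)='.' (+4 fires, +5 burnt)
Step 5: cell (1,1)='.' (+2 fires, +4 burnt)
Step 6: cell (1,1)='.' (+1 fires, +2 burnt)
Step 7: cell (1,1)='.' (+0 fires, +1 burnt)
  fire out at step 7

2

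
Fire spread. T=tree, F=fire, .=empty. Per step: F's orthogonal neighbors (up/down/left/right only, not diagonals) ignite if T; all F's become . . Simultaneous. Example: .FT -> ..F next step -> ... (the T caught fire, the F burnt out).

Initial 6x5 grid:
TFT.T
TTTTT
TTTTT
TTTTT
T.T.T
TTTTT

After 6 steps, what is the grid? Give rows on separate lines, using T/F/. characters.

Step 1: 3 trees catch fire, 1 burn out
  F.F.T
  TFTTT
  TTTTT
  TTTTT
  T.T.T
  TTTTT
Step 2: 3 trees catch fire, 3 burn out
  ....T
  F.FTT
  TFTTT
  TTTTT
  T.T.T
  TTTTT
Step 3: 4 trees catch fire, 3 burn out
  ....T
  ...FT
  F.FTT
  TFTTT
  T.T.T
  TTTTT
Step 4: 4 trees catch fire, 4 burn out
  ....T
  ....F
  ...FT
  F.FTT
  T.T.T
  TTTTT
Step 5: 5 trees catch fire, 4 burn out
  ....F
  .....
  ....F
  ...FT
  F.F.T
  TTTTT
Step 6: 3 trees catch fire, 5 burn out
  .....
  .....
  .....
  ....F
  ....T
  FTFTT

.....
.....
.....
....F
....T
FTFTT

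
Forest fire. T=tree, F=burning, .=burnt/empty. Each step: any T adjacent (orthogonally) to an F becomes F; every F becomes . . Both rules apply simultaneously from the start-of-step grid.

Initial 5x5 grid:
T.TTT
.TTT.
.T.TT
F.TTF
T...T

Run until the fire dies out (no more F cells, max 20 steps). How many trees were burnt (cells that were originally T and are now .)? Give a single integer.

Step 1: +4 fires, +2 burnt (F count now 4)
Step 2: +2 fires, +4 burnt (F count now 2)
Step 3: +1 fires, +2 burnt (F count now 1)
Step 4: +2 fires, +1 burnt (F count now 2)
Step 5: +3 fires, +2 burnt (F count now 3)
Step 6: +1 fires, +3 burnt (F count now 1)
Step 7: +0 fires, +1 burnt (F count now 0)
Fire out after step 7
Initially T: 14, now '.': 24
Total burnt (originally-T cells now '.'): 13

Answer: 13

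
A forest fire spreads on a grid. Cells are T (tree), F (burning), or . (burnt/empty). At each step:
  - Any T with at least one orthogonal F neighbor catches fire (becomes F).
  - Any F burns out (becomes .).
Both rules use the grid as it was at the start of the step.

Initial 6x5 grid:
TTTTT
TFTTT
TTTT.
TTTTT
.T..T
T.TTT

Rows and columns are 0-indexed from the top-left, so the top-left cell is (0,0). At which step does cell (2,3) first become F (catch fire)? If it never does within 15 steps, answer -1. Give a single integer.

Step 1: cell (2,3)='T' (+4 fires, +1 burnt)
Step 2: cell (2,3)='T' (+6 fires, +4 burnt)
Step 3: cell (2,3)='F' (+6 fires, +6 burnt)
  -> target ignites at step 3
Step 4: cell (2,3)='.' (+2 fires, +6 burnt)
Step 5: cell (2,3)='.' (+1 fires, +2 burnt)
Step 6: cell (2,3)='.' (+1 fires, +1 burnt)
Step 7: cell (2,3)='.' (+1 fires, +1 burnt)
Step 8: cell (2,3)='.' (+1 fires, +1 burnt)
Step 9: cell (2,3)='.' (+1 fires, +1 burnt)
Step 10: cell (2,3)='.' (+0 fires, +1 burnt)
  fire out at step 10

3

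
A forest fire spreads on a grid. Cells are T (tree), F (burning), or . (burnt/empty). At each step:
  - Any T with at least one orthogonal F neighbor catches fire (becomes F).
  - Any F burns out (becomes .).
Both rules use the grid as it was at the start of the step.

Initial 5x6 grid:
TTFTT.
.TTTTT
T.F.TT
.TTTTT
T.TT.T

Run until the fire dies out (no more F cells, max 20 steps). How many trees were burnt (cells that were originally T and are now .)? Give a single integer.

Step 1: +4 fires, +2 burnt (F count now 4)
Step 2: +7 fires, +4 burnt (F count now 7)
Step 3: +3 fires, +7 burnt (F count now 3)
Step 4: +3 fires, +3 burnt (F count now 3)
Step 5: +2 fires, +3 burnt (F count now 2)
Step 6: +0 fires, +2 burnt (F count now 0)
Fire out after step 6
Initially T: 21, now '.': 28
Total burnt (originally-T cells now '.'): 19

Answer: 19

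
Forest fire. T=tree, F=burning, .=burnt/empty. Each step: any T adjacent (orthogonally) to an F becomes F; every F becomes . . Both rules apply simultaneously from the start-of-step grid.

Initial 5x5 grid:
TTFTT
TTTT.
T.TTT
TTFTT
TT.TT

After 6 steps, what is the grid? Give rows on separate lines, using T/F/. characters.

Step 1: 6 trees catch fire, 2 burn out
  TF.FT
  TTFT.
  T.FTT
  TF.FT
  TT.TT
Step 2: 9 trees catch fire, 6 burn out
  F...F
  TF.F.
  T..FT
  F...F
  TF.FT
Step 3: 5 trees catch fire, 9 burn out
  .....
  F....
  F...F
  .....
  F...F
Step 4: 0 trees catch fire, 5 burn out
  .....
  .....
  .....
  .....
  .....
Step 5: 0 trees catch fire, 0 burn out
  .....
  .....
  .....
  .....
  .....
Step 6: 0 trees catch fire, 0 burn out
  .....
  .....
  .....
  .....
  .....

.....
.....
.....
.....
.....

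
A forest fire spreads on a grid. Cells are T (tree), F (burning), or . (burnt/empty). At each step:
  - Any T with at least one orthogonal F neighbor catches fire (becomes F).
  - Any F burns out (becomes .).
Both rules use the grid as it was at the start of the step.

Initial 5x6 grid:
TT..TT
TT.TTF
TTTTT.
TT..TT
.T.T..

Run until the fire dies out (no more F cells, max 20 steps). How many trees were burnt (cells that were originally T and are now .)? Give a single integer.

Answer: 18

Derivation:
Step 1: +2 fires, +1 burnt (F count now 2)
Step 2: +3 fires, +2 burnt (F count now 3)
Step 3: +2 fires, +3 burnt (F count now 2)
Step 4: +2 fires, +2 burnt (F count now 2)
Step 5: +1 fires, +2 burnt (F count now 1)
Step 6: +3 fires, +1 burnt (F count now 3)
Step 7: +4 fires, +3 burnt (F count now 4)
Step 8: +1 fires, +4 burnt (F count now 1)
Step 9: +0 fires, +1 burnt (F count now 0)
Fire out after step 9
Initially T: 19, now '.': 29
Total burnt (originally-T cells now '.'): 18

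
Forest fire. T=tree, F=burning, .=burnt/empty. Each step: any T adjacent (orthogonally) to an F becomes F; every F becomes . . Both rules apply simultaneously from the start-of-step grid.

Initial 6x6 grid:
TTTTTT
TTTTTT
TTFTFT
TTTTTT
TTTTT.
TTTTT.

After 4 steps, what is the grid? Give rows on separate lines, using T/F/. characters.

Step 1: 7 trees catch fire, 2 burn out
  TTTTTT
  TTFTFT
  TF.F.F
  TTFTFT
  TTTTT.
  TTTTT.
Step 2: 11 trees catch fire, 7 burn out
  TTFTFT
  TF.F.F
  F.....
  TF.F.F
  TTFTF.
  TTTTT.
Step 3: 9 trees catch fire, 11 burn out
  TF.F.F
  F.....
  ......
  F.....
  TF.F..
  TTFTF.
Step 4: 4 trees catch fire, 9 burn out
  F.....
  ......
  ......
  ......
  F.....
  TF.F..

F.....
......
......
......
F.....
TF.F..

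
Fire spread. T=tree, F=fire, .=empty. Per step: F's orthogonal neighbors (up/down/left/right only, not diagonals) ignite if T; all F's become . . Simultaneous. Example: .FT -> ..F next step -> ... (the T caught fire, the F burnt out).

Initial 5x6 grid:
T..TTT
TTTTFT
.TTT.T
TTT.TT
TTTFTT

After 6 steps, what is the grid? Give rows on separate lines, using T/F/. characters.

Step 1: 5 trees catch fire, 2 burn out
  T..TFT
  TTTF.F
  .TTT.T
  TTT.TT
  TTF.FT
Step 2: 9 trees catch fire, 5 burn out
  T..F.F
  TTF...
  .TTF.F
  TTF.FT
  TF...F
Step 3: 5 trees catch fire, 9 burn out
  T.....
  TF....
  .TF...
  TF...F
  F.....
Step 4: 3 trees catch fire, 5 burn out
  T.....
  F.....
  .F....
  F.....
  ......
Step 5: 1 trees catch fire, 3 burn out
  F.....
  ......
  ......
  ......
  ......
Step 6: 0 trees catch fire, 1 burn out
  ......
  ......
  ......
  ......
  ......

......
......
......
......
......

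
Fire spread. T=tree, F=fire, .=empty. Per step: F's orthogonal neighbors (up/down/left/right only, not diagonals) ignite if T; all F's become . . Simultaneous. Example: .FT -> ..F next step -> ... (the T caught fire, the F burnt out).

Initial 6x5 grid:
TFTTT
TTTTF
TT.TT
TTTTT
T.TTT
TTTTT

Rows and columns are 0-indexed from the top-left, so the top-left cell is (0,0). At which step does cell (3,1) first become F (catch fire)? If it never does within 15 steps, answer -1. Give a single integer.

Step 1: cell (3,1)='T' (+6 fires, +2 burnt)
Step 2: cell (3,1)='T' (+6 fires, +6 burnt)
Step 3: cell (3,1)='F' (+4 fires, +6 burnt)
  -> target ignites at step 3
Step 4: cell (3,1)='.' (+4 fires, +4 burnt)
Step 5: cell (3,1)='.' (+3 fires, +4 burnt)
Step 6: cell (3,1)='.' (+2 fires, +3 burnt)
Step 7: cell (3,1)='.' (+1 fires, +2 burnt)
Step 8: cell (3,1)='.' (+0 fires, +1 burnt)
  fire out at step 8

3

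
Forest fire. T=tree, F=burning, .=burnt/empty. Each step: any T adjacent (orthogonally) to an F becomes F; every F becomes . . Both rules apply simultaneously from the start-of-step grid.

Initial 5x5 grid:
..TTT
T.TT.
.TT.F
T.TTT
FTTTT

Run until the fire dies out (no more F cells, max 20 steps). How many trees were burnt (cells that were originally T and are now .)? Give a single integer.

Answer: 15

Derivation:
Step 1: +3 fires, +2 burnt (F count now 3)
Step 2: +3 fires, +3 burnt (F count now 3)
Step 3: +2 fires, +3 burnt (F count now 2)
Step 4: +1 fires, +2 burnt (F count now 1)
Step 5: +2 fires, +1 burnt (F count now 2)
Step 6: +2 fires, +2 burnt (F count now 2)
Step 7: +1 fires, +2 burnt (F count now 1)
Step 8: +1 fires, +1 burnt (F count now 1)
Step 9: +0 fires, +1 burnt (F count now 0)
Fire out after step 9
Initially T: 16, now '.': 24
Total burnt (originally-T cells now '.'): 15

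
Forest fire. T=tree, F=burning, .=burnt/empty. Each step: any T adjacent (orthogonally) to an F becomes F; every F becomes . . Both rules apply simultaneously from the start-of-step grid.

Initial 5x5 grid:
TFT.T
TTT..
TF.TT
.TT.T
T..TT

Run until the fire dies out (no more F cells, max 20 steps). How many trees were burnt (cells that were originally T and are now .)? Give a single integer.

Step 1: +5 fires, +2 burnt (F count now 5)
Step 2: +3 fires, +5 burnt (F count now 3)
Step 3: +0 fires, +3 burnt (F count now 0)
Fire out after step 3
Initially T: 15, now '.': 18
Total burnt (originally-T cells now '.'): 8

Answer: 8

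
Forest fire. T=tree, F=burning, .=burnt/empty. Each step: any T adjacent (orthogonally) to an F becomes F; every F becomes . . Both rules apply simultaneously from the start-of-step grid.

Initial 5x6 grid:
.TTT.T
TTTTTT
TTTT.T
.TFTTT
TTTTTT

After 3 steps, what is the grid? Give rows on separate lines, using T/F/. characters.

Step 1: 4 trees catch fire, 1 burn out
  .TTT.T
  TTTTTT
  TTFT.T
  .F.FTT
  TTFTTT
Step 2: 6 trees catch fire, 4 burn out
  .TTT.T
  TTFTTT
  TF.F.T
  ....FT
  TF.FTT
Step 3: 7 trees catch fire, 6 burn out
  .TFT.T
  TF.FTT
  F....T
  .....F
  F...FT

.TFT.T
TF.FTT
F....T
.....F
F...FT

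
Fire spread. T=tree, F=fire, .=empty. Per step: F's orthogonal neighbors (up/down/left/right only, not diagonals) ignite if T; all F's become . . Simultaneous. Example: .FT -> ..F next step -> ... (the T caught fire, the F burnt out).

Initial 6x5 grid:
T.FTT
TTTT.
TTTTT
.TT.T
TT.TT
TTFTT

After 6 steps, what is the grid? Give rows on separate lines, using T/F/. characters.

Step 1: 4 trees catch fire, 2 burn out
  T..FT
  TTFT.
  TTTTT
  .TT.T
  TT.TT
  TF.FT
Step 2: 8 trees catch fire, 4 burn out
  T...F
  TF.F.
  TTFTT
  .TT.T
  TF.FT
  F...F
Step 3: 7 trees catch fire, 8 burn out
  T....
  F....
  TF.FT
  .FF.T
  F...F
  .....
Step 4: 4 trees catch fire, 7 burn out
  F....
  .....
  F...F
  ....F
  .....
  .....
Step 5: 0 trees catch fire, 4 burn out
  .....
  .....
  .....
  .....
  .....
  .....
Step 6: 0 trees catch fire, 0 burn out
  .....
  .....
  .....
  .....
  .....
  .....

.....
.....
.....
.....
.....
.....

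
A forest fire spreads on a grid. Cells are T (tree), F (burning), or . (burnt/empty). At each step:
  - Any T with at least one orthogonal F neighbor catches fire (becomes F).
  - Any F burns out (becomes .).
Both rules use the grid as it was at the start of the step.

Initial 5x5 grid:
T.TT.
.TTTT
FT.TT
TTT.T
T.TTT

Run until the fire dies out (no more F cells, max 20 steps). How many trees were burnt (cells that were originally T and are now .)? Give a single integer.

Answer: 17

Derivation:
Step 1: +2 fires, +1 burnt (F count now 2)
Step 2: +3 fires, +2 burnt (F count now 3)
Step 3: +2 fires, +3 burnt (F count now 2)
Step 4: +3 fires, +2 burnt (F count now 3)
Step 5: +4 fires, +3 burnt (F count now 4)
Step 6: +2 fires, +4 burnt (F count now 2)
Step 7: +1 fires, +2 burnt (F count now 1)
Step 8: +0 fires, +1 burnt (F count now 0)
Fire out after step 8
Initially T: 18, now '.': 24
Total burnt (originally-T cells now '.'): 17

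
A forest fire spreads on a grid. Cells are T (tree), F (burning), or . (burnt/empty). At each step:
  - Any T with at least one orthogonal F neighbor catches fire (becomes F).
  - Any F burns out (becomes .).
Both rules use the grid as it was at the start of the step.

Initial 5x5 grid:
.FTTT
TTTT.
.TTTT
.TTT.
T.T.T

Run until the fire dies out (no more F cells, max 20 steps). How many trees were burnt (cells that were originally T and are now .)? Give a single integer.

Step 1: +2 fires, +1 burnt (F count now 2)
Step 2: +4 fires, +2 burnt (F count now 4)
Step 3: +4 fires, +4 burnt (F count now 4)
Step 4: +2 fires, +4 burnt (F count now 2)
Step 5: +3 fires, +2 burnt (F count now 3)
Step 6: +0 fires, +3 burnt (F count now 0)
Fire out after step 6
Initially T: 17, now '.': 23
Total burnt (originally-T cells now '.'): 15

Answer: 15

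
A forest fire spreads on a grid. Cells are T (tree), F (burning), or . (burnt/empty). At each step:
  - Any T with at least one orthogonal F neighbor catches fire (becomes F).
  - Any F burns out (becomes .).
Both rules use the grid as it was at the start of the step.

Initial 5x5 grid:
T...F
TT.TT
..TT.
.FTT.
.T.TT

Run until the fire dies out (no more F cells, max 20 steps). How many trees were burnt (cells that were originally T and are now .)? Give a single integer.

Answer: 9

Derivation:
Step 1: +3 fires, +2 burnt (F count now 3)
Step 2: +3 fires, +3 burnt (F count now 3)
Step 3: +2 fires, +3 burnt (F count now 2)
Step 4: +1 fires, +2 burnt (F count now 1)
Step 5: +0 fires, +1 burnt (F count now 0)
Fire out after step 5
Initially T: 12, now '.': 22
Total burnt (originally-T cells now '.'): 9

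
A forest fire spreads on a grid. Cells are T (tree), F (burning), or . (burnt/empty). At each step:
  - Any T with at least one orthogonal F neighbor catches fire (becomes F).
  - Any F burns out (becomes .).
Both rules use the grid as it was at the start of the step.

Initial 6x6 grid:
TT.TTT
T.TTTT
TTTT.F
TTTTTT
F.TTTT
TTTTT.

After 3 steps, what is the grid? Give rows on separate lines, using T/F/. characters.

Step 1: 4 trees catch fire, 2 burn out
  TT.TTT
  T.TTTF
  TTTT..
  FTTTTF
  ..TTTT
  FTTTT.
Step 2: 7 trees catch fire, 4 burn out
  TT.TTF
  T.TTF.
  FTTT..
  .FTTF.
  ..TTTF
  .FTTT.
Step 3: 8 trees catch fire, 7 burn out
  TT.TF.
  F.TF..
  .FTT..
  ..FF..
  ..TTF.
  ..FTT.

TT.TF.
F.TF..
.FTT..
..FF..
..TTF.
..FTT.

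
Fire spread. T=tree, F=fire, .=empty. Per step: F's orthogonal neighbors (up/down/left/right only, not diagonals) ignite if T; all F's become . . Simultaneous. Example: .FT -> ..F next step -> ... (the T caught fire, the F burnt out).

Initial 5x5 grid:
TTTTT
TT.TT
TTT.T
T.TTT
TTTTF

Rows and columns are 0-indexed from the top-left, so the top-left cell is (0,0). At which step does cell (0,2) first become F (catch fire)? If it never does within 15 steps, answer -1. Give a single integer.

Step 1: cell (0,2)='T' (+2 fires, +1 burnt)
Step 2: cell (0,2)='T' (+3 fires, +2 burnt)
Step 3: cell (0,2)='T' (+3 fires, +3 burnt)
Step 4: cell (0,2)='T' (+4 fires, +3 burnt)
Step 5: cell (0,2)='T' (+3 fires, +4 burnt)
Step 6: cell (0,2)='F' (+3 fires, +3 burnt)
  -> target ignites at step 6
Step 7: cell (0,2)='.' (+2 fires, +3 burnt)
Step 8: cell (0,2)='.' (+1 fires, +2 burnt)
Step 9: cell (0,2)='.' (+0 fires, +1 burnt)
  fire out at step 9

6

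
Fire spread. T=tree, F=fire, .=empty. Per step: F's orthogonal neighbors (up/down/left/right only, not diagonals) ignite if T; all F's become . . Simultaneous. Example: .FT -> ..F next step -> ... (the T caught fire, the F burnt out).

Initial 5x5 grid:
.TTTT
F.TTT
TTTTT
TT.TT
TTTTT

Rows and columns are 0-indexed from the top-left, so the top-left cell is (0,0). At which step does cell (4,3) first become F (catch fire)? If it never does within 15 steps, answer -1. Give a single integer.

Step 1: cell (4,3)='T' (+1 fires, +1 burnt)
Step 2: cell (4,3)='T' (+2 fires, +1 burnt)
Step 3: cell (4,3)='T' (+3 fires, +2 burnt)
Step 4: cell (4,3)='T' (+3 fires, +3 burnt)
Step 5: cell (4,3)='T' (+5 fires, +3 burnt)
Step 6: cell (4,3)='F' (+5 fires, +5 burnt)
  -> target ignites at step 6
Step 7: cell (4,3)='.' (+2 fires, +5 burnt)
Step 8: cell (4,3)='.' (+0 fires, +2 burnt)
  fire out at step 8

6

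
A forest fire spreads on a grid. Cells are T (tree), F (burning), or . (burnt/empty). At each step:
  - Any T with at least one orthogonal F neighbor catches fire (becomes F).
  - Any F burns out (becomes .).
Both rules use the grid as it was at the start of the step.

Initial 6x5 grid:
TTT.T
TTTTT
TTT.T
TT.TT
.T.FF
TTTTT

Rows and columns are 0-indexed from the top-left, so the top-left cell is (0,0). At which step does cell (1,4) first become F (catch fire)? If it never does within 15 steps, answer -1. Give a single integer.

Step 1: cell (1,4)='T' (+4 fires, +2 burnt)
Step 2: cell (1,4)='T' (+2 fires, +4 burnt)
Step 3: cell (1,4)='F' (+2 fires, +2 burnt)
  -> target ignites at step 3
Step 4: cell (1,4)='.' (+4 fires, +2 burnt)
Step 5: cell (1,4)='.' (+2 fires, +4 burnt)
Step 6: cell (1,4)='.' (+5 fires, +2 burnt)
Step 7: cell (1,4)='.' (+3 fires, +5 burnt)
Step 8: cell (1,4)='.' (+1 fires, +3 burnt)
Step 9: cell (1,4)='.' (+0 fires, +1 burnt)
  fire out at step 9

3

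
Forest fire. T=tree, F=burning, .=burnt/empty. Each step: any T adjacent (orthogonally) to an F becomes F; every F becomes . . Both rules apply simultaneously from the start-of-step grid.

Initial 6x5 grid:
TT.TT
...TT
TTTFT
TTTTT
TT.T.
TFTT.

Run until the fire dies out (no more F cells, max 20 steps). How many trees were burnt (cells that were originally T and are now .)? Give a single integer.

Answer: 19

Derivation:
Step 1: +7 fires, +2 burnt (F count now 7)
Step 2: +9 fires, +7 burnt (F count now 9)
Step 3: +3 fires, +9 burnt (F count now 3)
Step 4: +0 fires, +3 burnt (F count now 0)
Fire out after step 4
Initially T: 21, now '.': 28
Total burnt (originally-T cells now '.'): 19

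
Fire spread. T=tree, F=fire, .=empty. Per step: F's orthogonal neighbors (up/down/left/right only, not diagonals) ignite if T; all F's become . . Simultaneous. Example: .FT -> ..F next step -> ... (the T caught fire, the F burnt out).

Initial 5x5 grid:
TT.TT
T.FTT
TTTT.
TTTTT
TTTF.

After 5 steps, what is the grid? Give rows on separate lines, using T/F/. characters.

Step 1: 4 trees catch fire, 2 burn out
  TT.TT
  T..FT
  TTFT.
  TTTFT
  TTF..
Step 2: 7 trees catch fire, 4 burn out
  TT.FT
  T...F
  TF.F.
  TTF.F
  TF...
Step 3: 4 trees catch fire, 7 burn out
  TT..F
  T....
  F....
  TF...
  F....
Step 4: 2 trees catch fire, 4 burn out
  TT...
  F....
  .....
  F....
  .....
Step 5: 1 trees catch fire, 2 burn out
  FT...
  .....
  .....
  .....
  .....

FT...
.....
.....
.....
.....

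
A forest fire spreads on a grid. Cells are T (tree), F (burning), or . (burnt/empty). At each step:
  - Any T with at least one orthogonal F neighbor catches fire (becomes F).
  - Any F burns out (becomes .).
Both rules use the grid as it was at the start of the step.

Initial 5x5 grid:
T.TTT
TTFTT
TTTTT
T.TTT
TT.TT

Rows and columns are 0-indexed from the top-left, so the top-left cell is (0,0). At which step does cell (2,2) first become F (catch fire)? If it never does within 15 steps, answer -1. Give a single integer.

Step 1: cell (2,2)='F' (+4 fires, +1 burnt)
  -> target ignites at step 1
Step 2: cell (2,2)='.' (+6 fires, +4 burnt)
Step 3: cell (2,2)='.' (+5 fires, +6 burnt)
Step 4: cell (2,2)='.' (+3 fires, +5 burnt)
Step 5: cell (2,2)='.' (+2 fires, +3 burnt)
Step 6: cell (2,2)='.' (+1 fires, +2 burnt)
Step 7: cell (2,2)='.' (+0 fires, +1 burnt)
  fire out at step 7

1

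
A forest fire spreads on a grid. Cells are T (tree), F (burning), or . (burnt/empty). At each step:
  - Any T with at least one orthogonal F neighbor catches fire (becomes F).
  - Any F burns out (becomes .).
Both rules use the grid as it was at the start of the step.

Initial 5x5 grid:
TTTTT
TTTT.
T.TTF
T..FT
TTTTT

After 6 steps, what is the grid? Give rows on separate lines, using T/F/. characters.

Step 1: 3 trees catch fire, 2 burn out
  TTTTT
  TTTT.
  T.TF.
  T...F
  TTTFT
Step 2: 4 trees catch fire, 3 burn out
  TTTTT
  TTTF.
  T.F..
  T....
  TTF.F
Step 3: 3 trees catch fire, 4 burn out
  TTTFT
  TTF..
  T....
  T....
  TF...
Step 4: 4 trees catch fire, 3 burn out
  TTF.F
  TF...
  T....
  T....
  F....
Step 5: 3 trees catch fire, 4 burn out
  TF...
  F....
  T....
  F....
  .....
Step 6: 2 trees catch fire, 3 burn out
  F....
  .....
  F....
  .....
  .....

F....
.....
F....
.....
.....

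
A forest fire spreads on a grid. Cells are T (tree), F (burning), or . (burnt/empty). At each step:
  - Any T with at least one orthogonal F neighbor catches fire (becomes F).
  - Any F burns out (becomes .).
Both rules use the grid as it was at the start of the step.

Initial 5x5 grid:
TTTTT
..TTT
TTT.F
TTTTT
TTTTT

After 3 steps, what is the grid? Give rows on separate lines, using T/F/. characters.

Step 1: 2 trees catch fire, 1 burn out
  TTTTT
  ..TTF
  TTT..
  TTTTF
  TTTTT
Step 2: 4 trees catch fire, 2 burn out
  TTTTF
  ..TF.
  TTT..
  TTTF.
  TTTTF
Step 3: 4 trees catch fire, 4 burn out
  TTTF.
  ..F..
  TTT..
  TTF..
  TTTF.

TTTF.
..F..
TTT..
TTF..
TTTF.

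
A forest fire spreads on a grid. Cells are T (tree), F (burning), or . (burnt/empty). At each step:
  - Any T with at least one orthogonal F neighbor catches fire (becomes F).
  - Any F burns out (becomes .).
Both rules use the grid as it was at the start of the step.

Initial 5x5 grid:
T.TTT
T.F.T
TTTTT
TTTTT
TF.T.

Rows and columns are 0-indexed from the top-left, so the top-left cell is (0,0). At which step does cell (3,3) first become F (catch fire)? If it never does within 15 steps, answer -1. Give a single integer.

Step 1: cell (3,3)='T' (+4 fires, +2 burnt)
Step 2: cell (3,3)='T' (+5 fires, +4 burnt)
Step 3: cell (3,3)='F' (+4 fires, +5 burnt)
  -> target ignites at step 3
Step 4: cell (3,3)='.' (+4 fires, +4 burnt)
Step 5: cell (3,3)='.' (+1 fires, +4 burnt)
Step 6: cell (3,3)='.' (+0 fires, +1 burnt)
  fire out at step 6

3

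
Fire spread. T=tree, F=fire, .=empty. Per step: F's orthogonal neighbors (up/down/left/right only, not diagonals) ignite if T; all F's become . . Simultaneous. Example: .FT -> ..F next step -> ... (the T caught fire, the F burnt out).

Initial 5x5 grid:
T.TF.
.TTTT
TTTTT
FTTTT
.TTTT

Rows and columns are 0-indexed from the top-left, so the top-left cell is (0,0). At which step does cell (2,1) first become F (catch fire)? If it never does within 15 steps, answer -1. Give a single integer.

Step 1: cell (2,1)='T' (+4 fires, +2 burnt)
Step 2: cell (2,1)='F' (+6 fires, +4 burnt)
  -> target ignites at step 2
Step 3: cell (2,1)='.' (+5 fires, +6 burnt)
Step 4: cell (2,1)='.' (+2 fires, +5 burnt)
Step 5: cell (2,1)='.' (+1 fires, +2 burnt)
Step 6: cell (2,1)='.' (+0 fires, +1 burnt)
  fire out at step 6

2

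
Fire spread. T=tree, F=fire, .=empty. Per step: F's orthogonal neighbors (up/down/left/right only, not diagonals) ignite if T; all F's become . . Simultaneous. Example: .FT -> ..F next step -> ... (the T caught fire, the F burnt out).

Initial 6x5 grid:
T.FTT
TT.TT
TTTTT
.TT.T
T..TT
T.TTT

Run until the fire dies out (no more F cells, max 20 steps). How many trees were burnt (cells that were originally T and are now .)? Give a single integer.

Step 1: +1 fires, +1 burnt (F count now 1)
Step 2: +2 fires, +1 burnt (F count now 2)
Step 3: +2 fires, +2 burnt (F count now 2)
Step 4: +2 fires, +2 burnt (F count now 2)
Step 5: +3 fires, +2 burnt (F count now 3)
Step 6: +4 fires, +3 burnt (F count now 4)
Step 7: +3 fires, +4 burnt (F count now 3)
Step 8: +2 fires, +3 burnt (F count now 2)
Step 9: +1 fires, +2 burnt (F count now 1)
Step 10: +0 fires, +1 burnt (F count now 0)
Fire out after step 10
Initially T: 22, now '.': 28
Total burnt (originally-T cells now '.'): 20

Answer: 20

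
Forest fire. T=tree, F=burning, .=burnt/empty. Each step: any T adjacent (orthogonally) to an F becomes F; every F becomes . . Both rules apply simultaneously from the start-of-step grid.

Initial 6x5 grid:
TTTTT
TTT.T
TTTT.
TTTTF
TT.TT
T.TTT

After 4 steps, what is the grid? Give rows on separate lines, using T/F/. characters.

Step 1: 2 trees catch fire, 1 burn out
  TTTTT
  TTT.T
  TTTT.
  TTTF.
  TT.TF
  T.TTT
Step 2: 4 trees catch fire, 2 burn out
  TTTTT
  TTT.T
  TTTF.
  TTF..
  TT.F.
  T.TTF
Step 3: 3 trees catch fire, 4 burn out
  TTTTT
  TTT.T
  TTF..
  TF...
  TT...
  T.TF.
Step 4: 5 trees catch fire, 3 burn out
  TTTTT
  TTF.T
  TF...
  F....
  TF...
  T.F..

TTTTT
TTF.T
TF...
F....
TF...
T.F..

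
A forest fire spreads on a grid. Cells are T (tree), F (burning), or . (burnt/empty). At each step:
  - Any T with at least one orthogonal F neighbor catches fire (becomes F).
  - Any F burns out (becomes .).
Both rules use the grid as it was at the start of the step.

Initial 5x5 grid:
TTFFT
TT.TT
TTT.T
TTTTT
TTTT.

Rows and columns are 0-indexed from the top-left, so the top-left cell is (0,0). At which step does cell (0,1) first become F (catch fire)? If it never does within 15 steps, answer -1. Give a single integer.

Step 1: cell (0,1)='F' (+3 fires, +2 burnt)
  -> target ignites at step 1
Step 2: cell (0,1)='.' (+3 fires, +3 burnt)
Step 3: cell (0,1)='.' (+3 fires, +3 burnt)
Step 4: cell (0,1)='.' (+4 fires, +3 burnt)
Step 5: cell (0,1)='.' (+4 fires, +4 burnt)
Step 6: cell (0,1)='.' (+3 fires, +4 burnt)
Step 7: cell (0,1)='.' (+0 fires, +3 burnt)
  fire out at step 7

1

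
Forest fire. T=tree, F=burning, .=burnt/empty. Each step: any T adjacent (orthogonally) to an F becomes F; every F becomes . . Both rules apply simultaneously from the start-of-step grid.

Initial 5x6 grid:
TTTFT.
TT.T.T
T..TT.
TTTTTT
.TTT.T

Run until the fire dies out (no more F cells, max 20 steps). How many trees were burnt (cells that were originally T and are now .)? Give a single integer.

Answer: 20

Derivation:
Step 1: +3 fires, +1 burnt (F count now 3)
Step 2: +2 fires, +3 burnt (F count now 2)
Step 3: +4 fires, +2 burnt (F count now 4)
Step 4: +4 fires, +4 burnt (F count now 4)
Step 5: +4 fires, +4 burnt (F count now 4)
Step 6: +3 fires, +4 burnt (F count now 3)
Step 7: +0 fires, +3 burnt (F count now 0)
Fire out after step 7
Initially T: 21, now '.': 29
Total burnt (originally-T cells now '.'): 20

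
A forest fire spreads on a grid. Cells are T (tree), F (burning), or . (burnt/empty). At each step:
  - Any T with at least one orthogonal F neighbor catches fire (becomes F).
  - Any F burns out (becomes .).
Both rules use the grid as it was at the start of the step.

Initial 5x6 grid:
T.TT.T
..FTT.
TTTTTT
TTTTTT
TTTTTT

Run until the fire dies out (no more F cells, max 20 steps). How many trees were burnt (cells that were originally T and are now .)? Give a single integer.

Step 1: +3 fires, +1 burnt (F count now 3)
Step 2: +5 fires, +3 burnt (F count now 5)
Step 3: +5 fires, +5 burnt (F count now 5)
Step 4: +5 fires, +5 burnt (F count now 5)
Step 5: +3 fires, +5 burnt (F count now 3)
Step 6: +1 fires, +3 burnt (F count now 1)
Step 7: +0 fires, +1 burnt (F count now 0)
Fire out after step 7
Initially T: 24, now '.': 28
Total burnt (originally-T cells now '.'): 22

Answer: 22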